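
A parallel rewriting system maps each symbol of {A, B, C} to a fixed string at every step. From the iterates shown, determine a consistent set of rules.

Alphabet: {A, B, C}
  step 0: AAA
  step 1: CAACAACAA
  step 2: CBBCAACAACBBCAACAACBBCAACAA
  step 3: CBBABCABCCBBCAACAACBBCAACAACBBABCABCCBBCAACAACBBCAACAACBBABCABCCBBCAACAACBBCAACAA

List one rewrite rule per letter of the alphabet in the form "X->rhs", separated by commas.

A->CAA, B->ABC, C->CBB

  step 2 ⇒ step 3: CBBCAACAACBBCAACAACBBCAACAA ⇒ CBB·ABC·ABC·CBB·CAA·CAA·CBB·CAA·CAA·CBB·ABC·ABC·CBB·CAA·CAA·CBB·CAA·CAA·CBB·ABC·ABC·CBB·CAA·CAA·CBB·CAA·CAA
    A ↦ CAA
    B ↦ ABC
    C ↦ CBB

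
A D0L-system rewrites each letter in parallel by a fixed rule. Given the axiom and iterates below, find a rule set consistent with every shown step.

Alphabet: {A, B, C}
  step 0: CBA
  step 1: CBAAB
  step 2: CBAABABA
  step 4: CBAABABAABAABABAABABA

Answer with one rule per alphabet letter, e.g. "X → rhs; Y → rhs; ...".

  step 1 ⇒ step 2: CBAAB ⇒ CB·A·AB·AB·A
    A ↦ AB
    B ↦ A
    C ↦ CB

A->AB, B->A, C->CB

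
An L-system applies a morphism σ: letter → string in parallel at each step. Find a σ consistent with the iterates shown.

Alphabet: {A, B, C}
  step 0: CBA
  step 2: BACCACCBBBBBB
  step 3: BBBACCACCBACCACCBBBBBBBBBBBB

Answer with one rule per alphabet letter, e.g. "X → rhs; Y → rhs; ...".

A->B, B->BB, C->ACC

  step 2 ⇒ step 3: BACCACCBBBBBB ⇒ BB·B·ACC·ACC·B·ACC·ACC·BB·BB·BB·BB·BB·BB
    A ↦ B
    B ↦ BB
    C ↦ ACC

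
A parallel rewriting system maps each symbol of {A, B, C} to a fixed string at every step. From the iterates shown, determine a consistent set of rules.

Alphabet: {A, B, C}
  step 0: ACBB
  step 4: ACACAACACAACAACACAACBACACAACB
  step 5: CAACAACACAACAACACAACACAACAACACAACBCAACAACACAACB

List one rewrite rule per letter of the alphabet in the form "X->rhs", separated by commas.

A->CA, B->CB, C->A

  step 4 ⇒ step 5: ACACAACACAACAACACAACBACACAACB ⇒ CA·A·CA·A·CA·CA·A·CA·A·CA·CA·A·CA·CA·A·CA·A·CA·CA·A·CB·CA·A·CA·A·CA·CA·A·CB
    A ↦ CA
    B ↦ CB
    C ↦ A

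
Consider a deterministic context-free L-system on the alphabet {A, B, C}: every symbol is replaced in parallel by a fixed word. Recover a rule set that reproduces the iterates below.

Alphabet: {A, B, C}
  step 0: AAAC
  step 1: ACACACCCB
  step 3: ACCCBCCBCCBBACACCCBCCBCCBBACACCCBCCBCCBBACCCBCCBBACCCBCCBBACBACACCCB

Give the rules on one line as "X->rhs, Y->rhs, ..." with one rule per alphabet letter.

  step 0 ⇒ step 1: AAAC ⇒ AC·AC·AC·CCB
    A ↦ AC
    C ↦ CCB
    B ↦ BAC  (constrained at step 1)

A->AC, B->BAC, C->CCB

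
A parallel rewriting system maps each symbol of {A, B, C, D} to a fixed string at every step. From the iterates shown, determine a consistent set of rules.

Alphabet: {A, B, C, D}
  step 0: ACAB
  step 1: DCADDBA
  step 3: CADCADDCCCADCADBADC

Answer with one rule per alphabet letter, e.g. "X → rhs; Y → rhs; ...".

  step 0 ⇒ step 1: ACAB ⇒ D·CAD·D·BA
    A ↦ D
    B ↦ BA
    C ↦ CAD
    D ↦ C  (constrained at step 1)

A->D, B->BA, C->CAD, D->C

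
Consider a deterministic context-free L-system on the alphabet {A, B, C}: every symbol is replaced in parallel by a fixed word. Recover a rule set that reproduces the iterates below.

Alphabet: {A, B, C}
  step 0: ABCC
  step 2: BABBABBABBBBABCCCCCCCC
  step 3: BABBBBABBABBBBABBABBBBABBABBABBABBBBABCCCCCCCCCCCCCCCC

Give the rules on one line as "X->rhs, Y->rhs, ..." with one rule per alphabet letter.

A->BB, B->BAB, C->CC

  step 2 ⇒ step 3: BABBABBABBBBABCCCCCCCC ⇒ BAB·BB·BAB·BAB·BB·BAB·BAB·BB·BAB·BAB·BAB·BAB·BB·BAB·CC·CC·CC·CC·CC·CC·CC·CC
    A ↦ BB
    B ↦ BAB
    C ↦ CC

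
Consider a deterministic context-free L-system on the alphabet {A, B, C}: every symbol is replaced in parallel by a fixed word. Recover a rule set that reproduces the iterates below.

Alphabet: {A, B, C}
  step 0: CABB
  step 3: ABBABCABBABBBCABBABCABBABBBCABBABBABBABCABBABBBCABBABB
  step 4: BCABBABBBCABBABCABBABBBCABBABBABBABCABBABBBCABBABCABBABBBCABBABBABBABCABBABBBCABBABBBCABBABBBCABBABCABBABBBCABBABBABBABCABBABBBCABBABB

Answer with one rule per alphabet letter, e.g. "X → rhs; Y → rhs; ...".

  step 3 ⇒ step 4: ABBABCABBABBBCABBABCABBABBBCABBABBABBABCABBABBBCABBABB ⇒ BC·ABB·ABB·BC·ABB·A·BC·ABB·ABB·BC·ABB·ABB·ABB·A·BC·ABB·ABB·BC·ABB·A·BC·ABB·ABB·BC·ABB·ABB·ABB·A·BC·ABB·ABB·BC·ABB·ABB·BC·ABB·ABB·BC·ABB·A·BC·ABB·ABB·BC·ABB·ABB·ABB·A·BC·ABB·ABB·BC·ABB·ABB
    A ↦ BC
    B ↦ ABB
    C ↦ A

A->BC, B->ABB, C->A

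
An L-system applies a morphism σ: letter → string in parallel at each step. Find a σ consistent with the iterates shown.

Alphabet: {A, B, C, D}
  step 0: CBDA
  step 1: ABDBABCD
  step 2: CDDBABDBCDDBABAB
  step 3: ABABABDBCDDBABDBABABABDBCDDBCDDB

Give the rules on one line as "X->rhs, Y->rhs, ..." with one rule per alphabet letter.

  step 2 ⇒ step 3: CDDBABDBCDDBABAB ⇒ AB·AB·AB·DB·CD·DB·AB·DB·AB·AB·AB·DB·CD·DB·CD·DB
    A ↦ CD
    B ↦ DB
    C ↦ AB
    D ↦ AB

A->CD, B->DB, C->AB, D->AB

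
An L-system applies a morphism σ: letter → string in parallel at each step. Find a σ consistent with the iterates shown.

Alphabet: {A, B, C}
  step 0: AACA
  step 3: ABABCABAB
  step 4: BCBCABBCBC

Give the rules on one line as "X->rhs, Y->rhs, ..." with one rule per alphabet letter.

  step 3 ⇒ step 4: ABABCABAB ⇒ B·C·B·C·AB·B·C·B·C
    A ↦ B
    B ↦ C
    C ↦ AB

A->B, B->C, C->AB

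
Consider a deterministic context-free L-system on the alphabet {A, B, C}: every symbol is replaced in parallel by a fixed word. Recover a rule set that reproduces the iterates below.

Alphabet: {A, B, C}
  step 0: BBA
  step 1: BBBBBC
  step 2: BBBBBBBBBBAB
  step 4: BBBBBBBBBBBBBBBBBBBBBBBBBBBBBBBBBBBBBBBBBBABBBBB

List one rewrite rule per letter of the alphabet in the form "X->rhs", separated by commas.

A->BC, B->BB, C->AB

  step 1 ⇒ step 2: BBBBBC ⇒ BB·BB·BB·BB·BB·AB
    B ↦ BB
    C ↦ AB
  step 0 ⇒ step 1: BBA ⇒ BB·BB·BC
    A ↦ BC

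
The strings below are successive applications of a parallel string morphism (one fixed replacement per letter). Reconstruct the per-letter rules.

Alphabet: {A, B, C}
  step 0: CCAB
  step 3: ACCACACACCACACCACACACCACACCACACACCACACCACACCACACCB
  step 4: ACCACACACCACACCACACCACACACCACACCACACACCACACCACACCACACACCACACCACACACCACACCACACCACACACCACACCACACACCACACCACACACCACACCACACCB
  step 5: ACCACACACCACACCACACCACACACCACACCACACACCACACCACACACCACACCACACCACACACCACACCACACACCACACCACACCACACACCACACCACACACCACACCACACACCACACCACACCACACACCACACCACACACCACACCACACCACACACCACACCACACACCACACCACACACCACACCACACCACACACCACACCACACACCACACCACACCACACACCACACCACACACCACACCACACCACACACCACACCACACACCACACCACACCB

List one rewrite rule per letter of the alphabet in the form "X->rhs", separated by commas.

  step 4 ⇒ step 5: ACCACACACCACACCACACCACACACCACACCACACACCACACCACACCACACACCACACCACACACCACACCACACCACACACCACACCACACACCACACCACACACCACACCACACCB ⇒ ACC·AC·AC·ACC·AC·ACC·AC·ACC·AC·AC·ACC·AC·ACC·AC·AC·ACC·AC·ACC·AC·AC·ACC·AC·ACC·AC·ACC·AC·AC·ACC·AC·ACC·AC·AC·ACC·AC·ACC·AC·ACC·AC·AC·ACC·AC·ACC·AC·AC·ACC·AC·ACC·AC·AC·ACC·AC·ACC·AC·ACC·AC·AC·ACC·AC·ACC·AC·AC·ACC·AC·ACC·AC·ACC·AC·AC·ACC·AC·ACC·AC·AC·ACC·AC·ACC·AC·AC·ACC·AC·ACC·AC·ACC·AC·AC·ACC·AC·ACC·AC·AC·ACC·AC·ACC·AC·ACC·AC·AC·ACC·AC·ACC·AC·AC·ACC·AC·ACC·AC·ACC·AC·AC·ACC·AC·ACC·AC·AC·ACC·AC·ACC·AC·AC·CB
    A ↦ ACC
    B ↦ CB
    C ↦ AC

A->ACC, B->CB, C->AC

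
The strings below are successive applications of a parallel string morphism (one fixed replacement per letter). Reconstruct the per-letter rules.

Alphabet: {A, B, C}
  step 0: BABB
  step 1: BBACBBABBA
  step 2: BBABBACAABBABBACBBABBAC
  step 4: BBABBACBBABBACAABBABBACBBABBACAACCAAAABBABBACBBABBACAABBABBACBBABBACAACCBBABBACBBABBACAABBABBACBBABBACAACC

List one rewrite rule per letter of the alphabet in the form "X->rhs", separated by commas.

  step 1 ⇒ step 2: BBACBBABBA ⇒ BBA·BBA·C·AA·BBA·BBA·C·BBA·BBA·C
    A ↦ C
    B ↦ BBA
    C ↦ AA

A->C, B->BBA, C->AA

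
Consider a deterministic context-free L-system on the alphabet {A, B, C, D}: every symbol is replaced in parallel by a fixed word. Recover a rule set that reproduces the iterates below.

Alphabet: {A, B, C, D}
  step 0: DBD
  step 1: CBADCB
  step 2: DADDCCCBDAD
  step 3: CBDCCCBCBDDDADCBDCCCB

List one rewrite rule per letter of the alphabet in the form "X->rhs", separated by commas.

  step 2 ⇒ step 3: DADDCCCBDAD ⇒ CB·DCC·CB·CB·D·D·D·AD·CB·DCC·CB
    A ↦ DCC
    B ↦ AD
    C ↦ D
    D ↦ CB

A->DCC, B->AD, C->D, D->CB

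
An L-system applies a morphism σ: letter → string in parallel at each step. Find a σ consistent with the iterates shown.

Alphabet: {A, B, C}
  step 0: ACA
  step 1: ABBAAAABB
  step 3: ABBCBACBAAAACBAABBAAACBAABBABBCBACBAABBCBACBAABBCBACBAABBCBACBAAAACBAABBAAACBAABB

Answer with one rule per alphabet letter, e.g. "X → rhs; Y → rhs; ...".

  step 0 ⇒ step 1: ACA ⇒ ABB·AAA·ABB
    A ↦ ABB
    C ↦ AAA
    B ↦ CBA  (constrained at step 1)

A->ABB, B->CBA, C->AAA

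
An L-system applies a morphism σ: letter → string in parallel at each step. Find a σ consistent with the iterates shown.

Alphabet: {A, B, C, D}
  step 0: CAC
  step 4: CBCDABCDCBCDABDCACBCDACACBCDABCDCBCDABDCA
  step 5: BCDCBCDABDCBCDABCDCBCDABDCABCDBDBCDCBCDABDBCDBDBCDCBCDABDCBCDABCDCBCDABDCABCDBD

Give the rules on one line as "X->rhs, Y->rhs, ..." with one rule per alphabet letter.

  step 4 ⇒ step 5: CBCDABCDCBCDABDCACBCDACACBCDABCDCBCDABDCA ⇒ BCD·C·BCD·A·BD·C·BCD·A·BCD·C·BCD·A·BD·C·A·BCD·BD·BCD·C·BCD·A·BD·BCD·BD·BCD·C·BCD·A·BD·C·BCD·A·BCD·C·BCD·A·BD·C·A·BCD·BD
    A ↦ BD
    B ↦ C
    C ↦ BCD
    D ↦ A

A->BD, B->C, C->BCD, D->A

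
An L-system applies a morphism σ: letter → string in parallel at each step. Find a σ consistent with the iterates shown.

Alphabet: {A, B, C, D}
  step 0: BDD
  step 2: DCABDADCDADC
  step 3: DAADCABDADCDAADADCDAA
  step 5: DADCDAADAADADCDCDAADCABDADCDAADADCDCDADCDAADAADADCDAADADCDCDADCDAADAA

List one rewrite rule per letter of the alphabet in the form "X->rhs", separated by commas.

A->DC, B->AB, C->A, D->DA

  step 2 ⇒ step 3: DCABDADCDADC ⇒ DA·A·DC·AB·DA·DC·DA·A·DA·DC·DA·A
    A ↦ DC
    B ↦ AB
    C ↦ A
    D ↦ DA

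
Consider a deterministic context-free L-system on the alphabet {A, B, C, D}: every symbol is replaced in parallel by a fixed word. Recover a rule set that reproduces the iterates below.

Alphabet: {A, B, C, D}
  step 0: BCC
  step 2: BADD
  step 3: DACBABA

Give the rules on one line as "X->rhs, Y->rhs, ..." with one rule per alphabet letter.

A->AC, B->D, C->B, D->BA

  step 2 ⇒ step 3: BADD ⇒ D·AC·BA·BA
    A ↦ AC
    B ↦ D
    D ↦ BA
    C ↦ B  (constrained at step 0)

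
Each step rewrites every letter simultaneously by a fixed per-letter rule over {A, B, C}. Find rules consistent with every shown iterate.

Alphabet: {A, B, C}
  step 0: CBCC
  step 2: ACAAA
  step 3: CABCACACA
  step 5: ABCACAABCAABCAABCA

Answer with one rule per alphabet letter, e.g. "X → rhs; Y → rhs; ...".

  step 2 ⇒ step 3: ACAAA ⇒ CA·B·CA·CA·CA
    A ↦ CA
    C ↦ B
    B ↦ A  (constrained at step 0)

A->CA, B->A, C->B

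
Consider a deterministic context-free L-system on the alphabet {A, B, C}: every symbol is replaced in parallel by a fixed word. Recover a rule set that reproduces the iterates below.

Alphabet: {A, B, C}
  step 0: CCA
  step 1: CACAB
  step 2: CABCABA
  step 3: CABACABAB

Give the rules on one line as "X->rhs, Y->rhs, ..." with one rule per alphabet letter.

  step 2 ⇒ step 3: CABCABA ⇒ CA·B·A·CA·B·A·B
    A ↦ B
    B ↦ A
    C ↦ CA

A->B, B->A, C->CA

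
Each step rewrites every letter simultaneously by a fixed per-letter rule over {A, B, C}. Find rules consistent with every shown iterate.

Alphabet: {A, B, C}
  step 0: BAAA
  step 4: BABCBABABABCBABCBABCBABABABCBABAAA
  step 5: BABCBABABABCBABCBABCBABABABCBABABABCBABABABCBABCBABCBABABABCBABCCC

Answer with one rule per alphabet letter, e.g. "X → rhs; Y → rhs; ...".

A->C, B->BAB, C->A

  step 4 ⇒ step 5: BABCBABABABCBABCBABCBABABABCBABAAA ⇒ BAB·C·BAB·A·BAB·C·BAB·C·BAB·C·BAB·A·BAB·C·BAB·A·BAB·C·BAB·A·BAB·C·BAB·C·BAB·C·BAB·A·BAB·C·BAB·C·C·C
    A ↦ C
    B ↦ BAB
    C ↦ A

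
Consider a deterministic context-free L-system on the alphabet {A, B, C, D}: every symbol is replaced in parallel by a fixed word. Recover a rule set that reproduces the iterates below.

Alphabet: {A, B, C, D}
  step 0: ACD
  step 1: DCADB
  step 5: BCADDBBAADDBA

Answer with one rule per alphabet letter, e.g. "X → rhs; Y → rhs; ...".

A->D, B->A, C->CAD, D->B

  step 0 ⇒ step 1: ACD ⇒ D·CAD·B
    A ↦ D
    C ↦ CAD
    D ↦ B
    B ↦ A  (constrained at step 1)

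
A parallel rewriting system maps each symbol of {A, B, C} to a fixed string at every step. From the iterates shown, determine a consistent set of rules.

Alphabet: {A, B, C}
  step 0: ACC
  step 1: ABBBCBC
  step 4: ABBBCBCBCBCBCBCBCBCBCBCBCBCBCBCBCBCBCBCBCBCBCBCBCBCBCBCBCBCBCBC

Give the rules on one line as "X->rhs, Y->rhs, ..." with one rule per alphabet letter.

A->ABB, B->BC, C->BC

  step 0 ⇒ step 1: ACC ⇒ ABB·BC·BC
    A ↦ ABB
    C ↦ BC
    B ↦ BC  (constrained at step 1)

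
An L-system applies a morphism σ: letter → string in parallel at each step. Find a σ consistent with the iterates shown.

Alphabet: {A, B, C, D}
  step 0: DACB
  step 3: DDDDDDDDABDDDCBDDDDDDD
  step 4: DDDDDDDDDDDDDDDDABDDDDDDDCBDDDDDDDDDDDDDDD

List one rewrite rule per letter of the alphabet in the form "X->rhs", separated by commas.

A->AB, B->D, C->CB, D->DD

  step 3 ⇒ step 4: DDDDDDDDABDDDCBDDDDDDD ⇒ DD·DD·DD·DD·DD·DD·DD·DD·AB·D·DD·DD·DD·CB·D·DD·DD·DD·DD·DD·DD·DD
    A ↦ AB
    B ↦ D
    C ↦ CB
    D ↦ DD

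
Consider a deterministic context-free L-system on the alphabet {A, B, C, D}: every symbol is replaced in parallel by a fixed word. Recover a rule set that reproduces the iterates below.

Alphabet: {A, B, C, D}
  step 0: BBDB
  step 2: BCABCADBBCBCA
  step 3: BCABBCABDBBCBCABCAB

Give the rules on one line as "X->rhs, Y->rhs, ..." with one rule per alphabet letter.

A->B, B->BC, C->A, D->DB

  step 2 ⇒ step 3: BCABCADBBCBCA ⇒ BC·A·B·BC·A·B·DB·BC·BC·A·BC·A·B
    A ↦ B
    B ↦ BC
    C ↦ A
    D ↦ DB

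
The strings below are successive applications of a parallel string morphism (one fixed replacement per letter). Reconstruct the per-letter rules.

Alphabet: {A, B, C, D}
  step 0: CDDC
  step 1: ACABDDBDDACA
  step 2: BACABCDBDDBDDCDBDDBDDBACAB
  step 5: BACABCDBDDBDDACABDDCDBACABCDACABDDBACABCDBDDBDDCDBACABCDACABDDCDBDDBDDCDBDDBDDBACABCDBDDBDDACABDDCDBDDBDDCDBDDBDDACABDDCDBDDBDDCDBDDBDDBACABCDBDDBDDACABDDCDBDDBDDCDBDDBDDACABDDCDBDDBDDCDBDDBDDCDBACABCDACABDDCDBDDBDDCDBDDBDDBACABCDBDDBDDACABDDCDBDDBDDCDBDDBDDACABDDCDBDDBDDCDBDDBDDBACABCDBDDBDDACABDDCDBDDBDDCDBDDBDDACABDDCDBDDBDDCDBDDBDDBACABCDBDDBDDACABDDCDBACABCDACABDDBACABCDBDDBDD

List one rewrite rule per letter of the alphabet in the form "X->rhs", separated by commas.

  step 1 ⇒ step 2: ACABDDBDDACA ⇒ B·ACA·B·CD·BDD·BDD·CD·BDD·BDD·B·ACA·B
    A ↦ B
    B ↦ CD
    C ↦ ACA
    D ↦ BDD

A->B, B->CD, C->ACA, D->BDD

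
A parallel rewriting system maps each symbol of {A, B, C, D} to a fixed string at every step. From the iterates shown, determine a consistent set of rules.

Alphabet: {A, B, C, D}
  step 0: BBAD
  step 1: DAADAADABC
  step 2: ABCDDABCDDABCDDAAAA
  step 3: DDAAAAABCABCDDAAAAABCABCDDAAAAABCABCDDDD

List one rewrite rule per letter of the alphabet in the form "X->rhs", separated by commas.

A->D, B->DAA, C->AA, D->ABC

  step 2 ⇒ step 3: ABCDDABCDDABCDDAAAA ⇒ D·DAA·AA·ABC·ABC·D·DAA·AA·ABC·ABC·D·DAA·AA·ABC·ABC·D·D·D·D
    A ↦ D
    B ↦ DAA
    C ↦ AA
    D ↦ ABC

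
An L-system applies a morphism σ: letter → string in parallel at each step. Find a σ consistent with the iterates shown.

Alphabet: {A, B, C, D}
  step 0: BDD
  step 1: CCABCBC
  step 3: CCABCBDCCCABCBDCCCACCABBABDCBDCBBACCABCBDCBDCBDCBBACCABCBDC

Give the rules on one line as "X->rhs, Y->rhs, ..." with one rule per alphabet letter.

A->BBA, B->CCA, C->BDC, D->BC

  step 0 ⇒ step 1: BDD ⇒ CCA·BC·BC
    B ↦ CCA
    D ↦ BC
    A ↦ BBA  (constrained at step 1)
    C ↦ BDC  (constrained at step 1)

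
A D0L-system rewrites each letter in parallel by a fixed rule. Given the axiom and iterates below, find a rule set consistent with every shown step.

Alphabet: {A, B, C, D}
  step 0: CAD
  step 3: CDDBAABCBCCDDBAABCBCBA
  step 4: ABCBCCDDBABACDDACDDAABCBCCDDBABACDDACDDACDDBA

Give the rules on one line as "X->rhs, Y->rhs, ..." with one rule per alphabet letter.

A->BA, B->CDD, C->A, D->BC

  step 3 ⇒ step 4: CDDBAABCBCCDDBAABCBCBA ⇒ A·BC·BC·CDD·BA·BA·CDD·A·CDD·A·A·BC·BC·CDD·BA·BA·CDD·A·CDD·A·CDD·BA
    A ↦ BA
    B ↦ CDD
    C ↦ A
    D ↦ BC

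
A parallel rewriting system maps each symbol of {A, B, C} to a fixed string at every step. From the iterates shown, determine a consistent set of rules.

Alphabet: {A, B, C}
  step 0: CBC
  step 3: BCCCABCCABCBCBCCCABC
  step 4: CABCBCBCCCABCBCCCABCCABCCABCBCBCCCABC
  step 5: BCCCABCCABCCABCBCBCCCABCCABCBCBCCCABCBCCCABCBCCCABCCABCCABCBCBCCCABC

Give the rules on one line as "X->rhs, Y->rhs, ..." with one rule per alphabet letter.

A->C, B->CA, C->BC

  step 4 ⇒ step 5: CABCBCBCCCABCBCCCABCCABCCABCBCBCCCABC ⇒ BC·C·CA·BC·CA·BC·CA·BC·BC·BC·C·CA·BC·CA·BC·BC·BC·C·CA·BC·BC·C·CA·BC·BC·C·CA·BC·CA·BC·CA·BC·BC·BC·C·CA·BC
    A ↦ C
    B ↦ CA
    C ↦ BC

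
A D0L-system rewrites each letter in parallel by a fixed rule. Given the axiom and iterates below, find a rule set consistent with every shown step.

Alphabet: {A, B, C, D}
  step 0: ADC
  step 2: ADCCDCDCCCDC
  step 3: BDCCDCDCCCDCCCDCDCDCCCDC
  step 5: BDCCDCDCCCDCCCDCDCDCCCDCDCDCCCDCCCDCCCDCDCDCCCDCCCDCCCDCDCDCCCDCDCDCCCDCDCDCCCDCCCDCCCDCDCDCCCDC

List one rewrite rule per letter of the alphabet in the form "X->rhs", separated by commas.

  step 2 ⇒ step 3: ADCCDCDCCCDC ⇒ BD·CC·DC·DC·CC·DC·CC·DC·DC·DC·CC·DC
    A ↦ BD
    C ↦ DC
    D ↦ CC
    B ↦ AD  (constrained at step 3)

A->BD, B->AD, C->DC, D->CC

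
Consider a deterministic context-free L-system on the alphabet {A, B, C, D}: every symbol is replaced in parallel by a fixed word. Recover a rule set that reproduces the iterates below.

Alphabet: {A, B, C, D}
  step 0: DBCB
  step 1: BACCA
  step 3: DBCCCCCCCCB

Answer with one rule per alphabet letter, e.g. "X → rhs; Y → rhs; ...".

  step 0 ⇒ step 1: DBCB ⇒ B·A·CC·A
    B ↦ A
    C ↦ CC
    D ↦ B
    A ↦ D  (constrained at step 1)

A->D, B->A, C->CC, D->B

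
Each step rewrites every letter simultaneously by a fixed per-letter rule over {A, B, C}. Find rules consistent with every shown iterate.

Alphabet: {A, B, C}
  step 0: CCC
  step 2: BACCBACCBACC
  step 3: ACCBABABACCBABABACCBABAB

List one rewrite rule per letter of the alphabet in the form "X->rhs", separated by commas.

  step 2 ⇒ step 3: BACCBACCBACC ⇒ ACC·B·AB·AB·ACC·B·AB·AB·ACC·B·AB·AB
    A ↦ B
    B ↦ ACC
    C ↦ AB

A->B, B->ACC, C->AB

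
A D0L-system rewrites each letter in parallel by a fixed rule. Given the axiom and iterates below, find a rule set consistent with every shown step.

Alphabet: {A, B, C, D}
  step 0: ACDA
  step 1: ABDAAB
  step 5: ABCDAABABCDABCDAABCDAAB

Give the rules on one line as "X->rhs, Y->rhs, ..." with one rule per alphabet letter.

  step 0 ⇒ step 1: ACDA ⇒ AB·D·A·AB
    A ↦ AB
    C ↦ D
    D ↦ A
    B ↦ C  (constrained at step 1)

A->AB, B->C, C->D, D->A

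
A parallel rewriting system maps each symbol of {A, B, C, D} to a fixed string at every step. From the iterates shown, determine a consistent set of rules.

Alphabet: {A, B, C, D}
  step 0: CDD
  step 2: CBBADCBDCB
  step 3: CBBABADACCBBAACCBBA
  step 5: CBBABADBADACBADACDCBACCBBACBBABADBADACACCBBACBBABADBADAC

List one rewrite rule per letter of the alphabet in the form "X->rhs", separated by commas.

  step 2 ⇒ step 3: CBBADCBDCB ⇒ CB·BA·BA·D·AC·CB·BA·AC·CB·BA
    A ↦ D
    B ↦ BA
    C ↦ CB
    D ↦ AC

A->D, B->BA, C->CB, D->AC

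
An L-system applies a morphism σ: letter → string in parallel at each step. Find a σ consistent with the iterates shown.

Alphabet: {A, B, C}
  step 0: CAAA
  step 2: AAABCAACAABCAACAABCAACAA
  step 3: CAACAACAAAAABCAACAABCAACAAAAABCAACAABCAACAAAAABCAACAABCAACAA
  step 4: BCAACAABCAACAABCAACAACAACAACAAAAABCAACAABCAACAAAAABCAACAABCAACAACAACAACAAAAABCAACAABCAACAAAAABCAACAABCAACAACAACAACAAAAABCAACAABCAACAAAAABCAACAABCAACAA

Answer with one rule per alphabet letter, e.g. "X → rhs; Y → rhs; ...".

A->CAA, B->AAA, C->B

  step 3 ⇒ step 4: CAACAACAAAAABCAACAABCAACAAAAABCAACAABCAACAAAAABCAACAABCAACAA ⇒ B·CAA·CAA·B·CAA·CAA·B·CAA·CAA·CAA·CAA·CAA·AAA·B·CAA·CAA·B·CAA·CAA·AAA·B·CAA·CAA·B·CAA·CAA·CAA·CAA·CAA·AAA·B·CAA·CAA·B·CAA·CAA·AAA·B·CAA·CAA·B·CAA·CAA·CAA·CAA·CAA·AAA·B·CAA·CAA·B·CAA·CAA·AAA·B·CAA·CAA·B·CAA·CAA
    A ↦ CAA
    B ↦ AAA
    C ↦ B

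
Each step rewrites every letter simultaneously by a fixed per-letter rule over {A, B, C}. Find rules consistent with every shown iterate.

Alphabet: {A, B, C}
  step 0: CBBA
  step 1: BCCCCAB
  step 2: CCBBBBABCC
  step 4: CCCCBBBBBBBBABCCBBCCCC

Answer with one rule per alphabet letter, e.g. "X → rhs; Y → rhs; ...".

A->AB, B->CC, C->B

  step 1 ⇒ step 2: BCCCCAB ⇒ CC·B·B·B·B·AB·CC
    A ↦ AB
    B ↦ CC
    C ↦ B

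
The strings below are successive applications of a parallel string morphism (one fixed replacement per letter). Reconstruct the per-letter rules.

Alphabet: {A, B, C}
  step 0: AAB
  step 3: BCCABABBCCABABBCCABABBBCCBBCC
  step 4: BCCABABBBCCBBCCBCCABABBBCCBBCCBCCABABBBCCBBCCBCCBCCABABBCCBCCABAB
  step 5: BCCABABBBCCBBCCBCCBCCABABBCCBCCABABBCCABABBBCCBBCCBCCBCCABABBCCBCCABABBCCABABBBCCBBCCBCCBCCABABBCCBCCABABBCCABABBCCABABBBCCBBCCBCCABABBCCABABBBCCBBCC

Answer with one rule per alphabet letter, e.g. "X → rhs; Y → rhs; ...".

  step 4 ⇒ step 5: BCCABABBBCCBBCCBCCABABBBCCBBCCBCCABABBBCCBBCCBCCBCCABABBCCBCCABAB ⇒ BCC·AB·AB·B·BCC·B·BCC·BCC·BCC·AB·AB·BCC·BCC·AB·AB·BCC·AB·AB·B·BCC·B·BCC·BCC·BCC·AB·AB·BCC·BCC·AB·AB·BCC·AB·AB·B·BCC·B·BCC·BCC·BCC·AB·AB·BCC·BCC·AB·AB·BCC·AB·AB·BCC·AB·AB·B·BCC·B·BCC·BCC·AB·AB·BCC·AB·AB·B·BCC·B·BCC
    A ↦ B
    B ↦ BCC
    C ↦ AB

A->B, B->BCC, C->AB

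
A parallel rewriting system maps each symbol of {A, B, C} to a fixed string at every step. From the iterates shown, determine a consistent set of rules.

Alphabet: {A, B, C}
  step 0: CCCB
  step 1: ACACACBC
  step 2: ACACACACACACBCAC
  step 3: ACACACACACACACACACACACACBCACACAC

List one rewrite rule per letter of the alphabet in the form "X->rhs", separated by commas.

A->AC, B->BC, C->AC

  step 2 ⇒ step 3: ACACACACACACBCAC ⇒ AC·AC·AC·AC·AC·AC·AC·AC·AC·AC·AC·AC·BC·AC·AC·AC
    A ↦ AC
    B ↦ BC
    C ↦ AC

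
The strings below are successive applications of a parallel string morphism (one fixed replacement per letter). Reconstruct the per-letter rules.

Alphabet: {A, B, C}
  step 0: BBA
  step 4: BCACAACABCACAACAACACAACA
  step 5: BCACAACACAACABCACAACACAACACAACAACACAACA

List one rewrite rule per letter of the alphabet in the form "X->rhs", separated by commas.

  step 4 ⇒ step 5: BCACAACABCACAACAACACAACA ⇒ BC·A·CA·A·CA·CA·A·CA·BC·A·CA·A·CA·CA·A·CA·CA·A·CA·A·CA·CA·A·CA
    A ↦ CA
    B ↦ BC
    C ↦ A

A->CA, B->BC, C->A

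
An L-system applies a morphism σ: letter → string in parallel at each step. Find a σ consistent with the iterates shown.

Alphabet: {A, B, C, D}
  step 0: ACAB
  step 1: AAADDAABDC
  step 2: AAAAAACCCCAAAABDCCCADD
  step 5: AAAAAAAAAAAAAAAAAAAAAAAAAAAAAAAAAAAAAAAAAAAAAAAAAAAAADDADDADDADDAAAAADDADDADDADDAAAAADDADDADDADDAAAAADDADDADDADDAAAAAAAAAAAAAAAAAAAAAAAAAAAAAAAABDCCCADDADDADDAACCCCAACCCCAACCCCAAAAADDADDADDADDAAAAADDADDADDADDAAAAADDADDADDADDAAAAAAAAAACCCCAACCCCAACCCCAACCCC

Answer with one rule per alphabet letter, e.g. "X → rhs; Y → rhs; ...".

  step 1 ⇒ step 2: AAADDAABDC ⇒ AA·AA·AA·CC·CC·AA·AA·BDC·CC·ADD
    A ↦ AA
    B ↦ BDC
    C ↦ ADD
    D ↦ CC

A->AA, B->BDC, C->ADD, D->CC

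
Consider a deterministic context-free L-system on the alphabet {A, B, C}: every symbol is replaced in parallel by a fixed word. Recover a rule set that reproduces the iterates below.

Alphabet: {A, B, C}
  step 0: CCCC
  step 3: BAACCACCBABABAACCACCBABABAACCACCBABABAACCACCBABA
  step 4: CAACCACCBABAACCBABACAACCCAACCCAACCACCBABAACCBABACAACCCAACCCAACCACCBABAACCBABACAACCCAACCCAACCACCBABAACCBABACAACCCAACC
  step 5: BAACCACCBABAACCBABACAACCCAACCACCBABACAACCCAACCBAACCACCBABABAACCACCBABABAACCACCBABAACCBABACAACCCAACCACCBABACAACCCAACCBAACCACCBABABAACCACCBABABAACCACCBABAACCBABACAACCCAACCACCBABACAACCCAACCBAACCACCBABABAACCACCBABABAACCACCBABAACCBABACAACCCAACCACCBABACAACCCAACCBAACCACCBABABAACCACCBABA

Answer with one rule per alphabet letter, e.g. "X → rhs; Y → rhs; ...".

A->ACC, B->CA, C->BA

  step 4 ⇒ step 5: CAACCACCBABAACCBABACAACCCAACCCAACCACCBABAACCBABACAACCCAACCCAACCACCBABAACCBABACAACCCAACCCAACCACCBABAACCBABACAACCCAACC ⇒ BA·ACC·ACC·BA·BA·ACC·BA·BA·CA·ACC·CA·ACC·ACC·BA·BA·CA·ACC·CA·ACC·BA·ACC·ACC·BA·BA·BA·ACC·ACC·BA·BA·BA·ACC·ACC·BA·BA·ACC·BA·BA·CA·ACC·CA·ACC·ACC·BA·BA·CA·ACC·CA·ACC·BA·ACC·ACC·BA·BA·BA·ACC·ACC·BA·BA·BA·ACC·ACC·BA·BA·ACC·BA·BA·CA·ACC·CA·ACC·ACC·BA·BA·CA·ACC·CA·ACC·BA·ACC·ACC·BA·BA·BA·ACC·ACC·BA·BA·BA·ACC·ACC·BA·BA·ACC·BA·BA·CA·ACC·CA·ACC·ACC·BA·BA·CA·ACC·CA·ACC·BA·ACC·ACC·BA·BA·BA·ACC·ACC·BA·BA
    A ↦ ACC
    B ↦ CA
    C ↦ BA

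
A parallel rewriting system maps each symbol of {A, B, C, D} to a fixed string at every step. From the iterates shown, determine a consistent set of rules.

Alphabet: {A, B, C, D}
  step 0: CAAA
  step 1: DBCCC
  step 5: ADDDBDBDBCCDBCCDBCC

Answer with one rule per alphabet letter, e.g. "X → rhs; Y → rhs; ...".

  step 0 ⇒ step 1: CAAA ⇒ DB·C·C·C
    A ↦ C
    C ↦ DB
    B ↦ DD  (constrained at step 1)
    D ↦ A  (constrained at step 1)

A->C, B->DD, C->DB, D->A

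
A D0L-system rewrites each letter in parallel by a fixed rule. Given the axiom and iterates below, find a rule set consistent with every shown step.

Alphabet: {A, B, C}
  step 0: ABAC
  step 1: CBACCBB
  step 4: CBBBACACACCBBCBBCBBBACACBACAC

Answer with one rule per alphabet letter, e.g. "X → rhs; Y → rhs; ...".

A->CB, B->AC, C->B

  step 0 ⇒ step 1: ABAC ⇒ CB·AC·CB·B
    A ↦ CB
    B ↦ AC
    C ↦ B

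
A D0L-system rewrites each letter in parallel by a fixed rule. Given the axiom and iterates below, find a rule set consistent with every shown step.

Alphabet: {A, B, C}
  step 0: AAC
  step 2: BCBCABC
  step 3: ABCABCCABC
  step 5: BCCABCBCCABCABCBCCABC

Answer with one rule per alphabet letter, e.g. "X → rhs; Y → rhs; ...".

A->C, B->A, C->BC

  step 2 ⇒ step 3: BCBCABC ⇒ A·BC·A·BC·C·A·BC
    A ↦ C
    B ↦ A
    C ↦ BC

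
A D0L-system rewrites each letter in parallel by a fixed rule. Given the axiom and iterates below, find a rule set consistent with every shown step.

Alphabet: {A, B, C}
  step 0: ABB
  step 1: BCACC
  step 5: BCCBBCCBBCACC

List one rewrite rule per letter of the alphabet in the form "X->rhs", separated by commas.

  step 0 ⇒ step 1: ABB ⇒ BCA·C·C
    A ↦ BCA
    B ↦ C
    C ↦ B  (constrained at step 1)

A->BCA, B->C, C->B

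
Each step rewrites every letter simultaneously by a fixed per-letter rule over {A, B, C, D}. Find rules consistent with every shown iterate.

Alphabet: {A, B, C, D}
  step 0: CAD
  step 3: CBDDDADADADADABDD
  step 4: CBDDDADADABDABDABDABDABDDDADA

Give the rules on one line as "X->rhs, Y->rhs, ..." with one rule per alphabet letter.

A->B, B->DD, C->CB, D->DA

  step 3 ⇒ step 4: CBDDDADADADADABDD ⇒ CB·DD·DA·DA·DA·B·DA·B·DA·B·DA·B·DA·B·DD·DA·DA
    A ↦ B
    B ↦ DD
    C ↦ CB
    D ↦ DA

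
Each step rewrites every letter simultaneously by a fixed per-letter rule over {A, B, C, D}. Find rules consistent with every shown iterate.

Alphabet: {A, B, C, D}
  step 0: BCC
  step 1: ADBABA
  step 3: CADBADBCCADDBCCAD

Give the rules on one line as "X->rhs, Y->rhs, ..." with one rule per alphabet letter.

  step 0 ⇒ step 1: BCC ⇒ AD·BA·BA
    B ↦ AD
    C ↦ BA
    A ↦ DB  (constrained at step 1)
    D ↦ C  (constrained at step 1)

A->DB, B->AD, C->BA, D->C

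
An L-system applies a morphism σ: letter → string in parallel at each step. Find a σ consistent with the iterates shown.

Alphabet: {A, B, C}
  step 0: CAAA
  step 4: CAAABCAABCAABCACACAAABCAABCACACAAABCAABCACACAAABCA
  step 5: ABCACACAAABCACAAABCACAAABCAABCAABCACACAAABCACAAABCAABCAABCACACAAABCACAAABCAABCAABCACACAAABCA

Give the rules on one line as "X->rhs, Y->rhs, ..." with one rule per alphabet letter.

A->CA, B->A, C->AB

  step 4 ⇒ step 5: CAAABCAABCAABCACACAAABCAABCACACAAABCAABCACACAAABCA ⇒ AB·CA·CA·CA·A·AB·CA·CA·A·AB·CA·CA·A·AB·CA·AB·CA·AB·CA·CA·CA·A·AB·CA·CA·A·AB·CA·AB·CA·AB·CA·CA·CA·A·AB·CA·CA·A·AB·CA·AB·CA·AB·CA·CA·CA·A·AB·CA
    A ↦ CA
    B ↦ A
    C ↦ AB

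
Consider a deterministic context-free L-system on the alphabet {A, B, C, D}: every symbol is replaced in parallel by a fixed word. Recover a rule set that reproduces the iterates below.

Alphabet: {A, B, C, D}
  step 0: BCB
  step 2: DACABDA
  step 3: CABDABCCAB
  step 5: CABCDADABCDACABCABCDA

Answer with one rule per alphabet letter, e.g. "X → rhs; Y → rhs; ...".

  step 2 ⇒ step 3: DACABDA ⇒ CA·B·DA·B·C·CA·B
    A ↦ B
    B ↦ C
    C ↦ DA
    D ↦ CA

A->B, B->C, C->DA, D->CA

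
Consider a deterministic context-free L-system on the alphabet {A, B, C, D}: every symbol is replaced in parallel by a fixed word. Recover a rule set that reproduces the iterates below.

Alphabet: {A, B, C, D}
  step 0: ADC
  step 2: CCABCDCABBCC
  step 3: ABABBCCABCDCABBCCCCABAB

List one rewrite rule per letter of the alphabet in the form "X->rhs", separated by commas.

A->B, B->CC, C->AB, D->CDC

  step 2 ⇒ step 3: CCABCDCABBCC ⇒ AB·AB·B·CC·AB·CDC·AB·B·CC·CC·AB·AB
    A ↦ B
    B ↦ CC
    C ↦ AB
    D ↦ CDC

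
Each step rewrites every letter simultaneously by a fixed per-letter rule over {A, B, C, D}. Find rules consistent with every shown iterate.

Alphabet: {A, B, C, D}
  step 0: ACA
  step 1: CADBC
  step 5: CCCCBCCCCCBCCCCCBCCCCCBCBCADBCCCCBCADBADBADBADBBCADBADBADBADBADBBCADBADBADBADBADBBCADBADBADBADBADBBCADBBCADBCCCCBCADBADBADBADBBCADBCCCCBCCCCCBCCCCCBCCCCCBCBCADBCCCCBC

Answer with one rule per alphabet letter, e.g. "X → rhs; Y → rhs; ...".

A->C, B->BC, C->ADB, D->CCC

  step 0 ⇒ step 1: ACA ⇒ C·ADB·C
    A ↦ C
    C ↦ ADB
    B ↦ BC  (constrained at step 1)
    D ↦ CCC  (constrained at step 1)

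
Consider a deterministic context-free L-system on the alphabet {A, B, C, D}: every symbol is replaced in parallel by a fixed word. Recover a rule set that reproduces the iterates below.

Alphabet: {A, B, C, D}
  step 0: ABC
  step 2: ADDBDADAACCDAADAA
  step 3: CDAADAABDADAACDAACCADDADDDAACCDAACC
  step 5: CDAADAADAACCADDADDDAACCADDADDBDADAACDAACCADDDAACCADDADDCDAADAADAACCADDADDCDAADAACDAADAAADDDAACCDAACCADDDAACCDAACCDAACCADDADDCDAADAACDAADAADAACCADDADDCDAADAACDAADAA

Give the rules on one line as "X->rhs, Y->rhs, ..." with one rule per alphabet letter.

  step 2 ⇒ step 3: ADDBDADAACCDAADAA ⇒ C·DAA·DAA·BDA·DAA·C·DAA·C·C·ADD·ADD·DAA·C·C·DAA·C·C
    A ↦ C
    B ↦ BDA
    C ↦ ADD
    D ↦ DAA

A->C, B->BDA, C->ADD, D->DAA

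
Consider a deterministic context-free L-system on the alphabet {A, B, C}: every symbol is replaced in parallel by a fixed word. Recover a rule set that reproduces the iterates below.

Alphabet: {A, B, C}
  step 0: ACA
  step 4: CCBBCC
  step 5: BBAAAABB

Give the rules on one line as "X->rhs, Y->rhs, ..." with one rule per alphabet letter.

A->C, B->AA, C->B

  step 4 ⇒ step 5: CCBBCC ⇒ B·B·AA·AA·B·B
    B ↦ AA
    C ↦ B
    A ↦ C  (constrained at step 0)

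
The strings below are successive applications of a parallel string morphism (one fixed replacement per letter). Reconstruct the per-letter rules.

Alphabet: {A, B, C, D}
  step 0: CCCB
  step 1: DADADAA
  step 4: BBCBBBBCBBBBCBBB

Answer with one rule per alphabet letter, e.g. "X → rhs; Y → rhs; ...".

A->B, B->A, C->DA, D->BC

  step 0 ⇒ step 1: CCCB ⇒ DA·DA·DA·A
    B ↦ A
    C ↦ DA
    A ↦ B  (constrained at step 1)
    D ↦ BC  (constrained at step 1)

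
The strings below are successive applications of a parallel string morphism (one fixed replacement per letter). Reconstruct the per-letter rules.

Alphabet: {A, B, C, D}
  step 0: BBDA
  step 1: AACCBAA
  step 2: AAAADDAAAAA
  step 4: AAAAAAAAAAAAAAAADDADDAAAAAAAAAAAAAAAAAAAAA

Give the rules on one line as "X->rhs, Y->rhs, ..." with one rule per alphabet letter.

  step 1 ⇒ step 2: AACCBAA ⇒ AA·AA·D·D·A·AA·AA
    A ↦ AA
    B ↦ A
    C ↦ D
  step 0 ⇒ step 1: BBDA ⇒ A·A·CCB·AA
    D ↦ CCB

A->AA, B->A, C->D, D->CCB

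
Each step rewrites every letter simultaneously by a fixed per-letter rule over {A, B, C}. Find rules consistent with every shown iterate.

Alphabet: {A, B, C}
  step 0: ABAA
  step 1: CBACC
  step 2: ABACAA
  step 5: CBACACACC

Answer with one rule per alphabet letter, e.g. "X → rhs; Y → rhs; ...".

A->C, B->BA, C->A

  step 1 ⇒ step 2: CBACC ⇒ A·BA·C·A·A
    A ↦ C
    B ↦ BA
    C ↦ A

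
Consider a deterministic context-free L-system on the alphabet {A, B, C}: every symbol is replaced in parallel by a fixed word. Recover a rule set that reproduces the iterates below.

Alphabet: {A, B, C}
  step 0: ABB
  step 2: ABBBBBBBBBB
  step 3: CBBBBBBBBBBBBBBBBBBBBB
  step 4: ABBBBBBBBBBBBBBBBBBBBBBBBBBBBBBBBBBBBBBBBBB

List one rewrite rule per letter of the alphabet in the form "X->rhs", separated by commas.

A->CB, B->BB, C->A

  step 3 ⇒ step 4: CBBBBBBBBBBBBBBBBBBBBB ⇒ A·BB·BB·BB·BB·BB·BB·BB·BB·BB·BB·BB·BB·BB·BB·BB·BB·BB·BB·BB·BB·BB
    B ↦ BB
    C ↦ A
  step 2 ⇒ step 3: ABBBBBBBBBB ⇒ CB·BB·BB·BB·BB·BB·BB·BB·BB·BB·BB
    A ↦ CB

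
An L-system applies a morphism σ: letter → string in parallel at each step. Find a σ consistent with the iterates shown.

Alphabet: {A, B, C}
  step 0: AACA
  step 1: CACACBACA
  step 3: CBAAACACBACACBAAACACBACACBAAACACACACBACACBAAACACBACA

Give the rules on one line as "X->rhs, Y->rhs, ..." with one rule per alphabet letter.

  step 0 ⇒ step 1: AACA ⇒ CA·CA·CBA·CA
    A ↦ CA
    C ↦ CBA
    B ↦ AA  (constrained at step 1)

A->CA, B->AA, C->CBA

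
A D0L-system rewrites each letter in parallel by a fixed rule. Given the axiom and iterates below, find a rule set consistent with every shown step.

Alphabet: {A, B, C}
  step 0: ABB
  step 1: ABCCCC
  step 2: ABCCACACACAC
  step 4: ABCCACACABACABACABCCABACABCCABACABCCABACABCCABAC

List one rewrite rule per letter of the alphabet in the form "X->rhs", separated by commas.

A->AB, B->CC, C->AC

  step 1 ⇒ step 2: ABCCCC ⇒ AB·CC·AC·AC·AC·AC
    A ↦ AB
    B ↦ CC
    C ↦ AC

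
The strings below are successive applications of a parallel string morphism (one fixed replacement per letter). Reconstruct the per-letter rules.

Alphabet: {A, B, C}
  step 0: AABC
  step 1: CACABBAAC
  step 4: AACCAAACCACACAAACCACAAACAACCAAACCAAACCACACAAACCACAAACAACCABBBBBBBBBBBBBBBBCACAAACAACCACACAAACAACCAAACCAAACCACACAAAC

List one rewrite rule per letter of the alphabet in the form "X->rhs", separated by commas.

A->CA, B->BB, C->AAC

  step 0 ⇒ step 1: AABC ⇒ CA·CA·BB·AAC
    A ↦ CA
    B ↦ BB
    C ↦ AAC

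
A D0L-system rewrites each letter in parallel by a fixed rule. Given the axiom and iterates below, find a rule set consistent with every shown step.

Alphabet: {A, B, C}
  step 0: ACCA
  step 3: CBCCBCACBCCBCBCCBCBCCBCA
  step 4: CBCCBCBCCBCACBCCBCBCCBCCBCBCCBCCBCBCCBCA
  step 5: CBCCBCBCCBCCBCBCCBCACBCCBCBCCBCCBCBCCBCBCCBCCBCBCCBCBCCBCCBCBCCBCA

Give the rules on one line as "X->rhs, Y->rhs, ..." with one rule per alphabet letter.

  step 4 ⇒ step 5: CBCCBCBCCBCACBCCBCBCCBCCBCBCCBCCBCBCCBCA ⇒ CB·C·CB·CB·C·CB·C·CB·CB·C·CB·CA·CB·C·CB·CB·C·CB·C·CB·CB·C·CB·CB·C·CB·C·CB·CB·C·CB·CB·C·CB·C·CB·CB·C·CB·CA
    A ↦ CA
    B ↦ C
    C ↦ CB

A->CA, B->C, C->CB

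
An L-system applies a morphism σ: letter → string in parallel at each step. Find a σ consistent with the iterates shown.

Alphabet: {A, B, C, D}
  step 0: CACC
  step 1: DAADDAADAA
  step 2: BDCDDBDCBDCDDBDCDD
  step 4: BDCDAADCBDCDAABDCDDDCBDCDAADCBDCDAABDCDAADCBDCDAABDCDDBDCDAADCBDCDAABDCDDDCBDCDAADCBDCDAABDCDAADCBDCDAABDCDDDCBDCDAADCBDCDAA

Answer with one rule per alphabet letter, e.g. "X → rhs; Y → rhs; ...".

A->D, B->DC, C->DAA, D->BDC

  step 1 ⇒ step 2: DAADDAADAA ⇒ BDC·D·D·BDC·BDC·D·D·BDC·D·D
    A ↦ D
    D ↦ BDC
    B ↦ DC  (constrained at step 2)
  step 0 ⇒ step 1: CACC ⇒ DAA·D·DAA·DAA
    C ↦ DAA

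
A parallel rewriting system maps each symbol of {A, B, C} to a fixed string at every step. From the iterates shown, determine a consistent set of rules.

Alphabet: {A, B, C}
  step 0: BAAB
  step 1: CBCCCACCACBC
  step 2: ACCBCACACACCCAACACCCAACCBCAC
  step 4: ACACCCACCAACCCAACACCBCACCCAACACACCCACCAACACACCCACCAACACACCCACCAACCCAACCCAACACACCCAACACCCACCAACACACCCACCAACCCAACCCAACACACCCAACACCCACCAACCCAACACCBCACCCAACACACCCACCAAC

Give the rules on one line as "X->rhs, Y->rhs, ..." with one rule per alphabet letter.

A->CCA, B->CBC, C->AC

  step 1 ⇒ step 2: CBCCCACCACBC ⇒ AC·CBC·AC·AC·AC·CCA·AC·AC·CCA·AC·CBC·AC
    A ↦ CCA
    B ↦ CBC
    C ↦ AC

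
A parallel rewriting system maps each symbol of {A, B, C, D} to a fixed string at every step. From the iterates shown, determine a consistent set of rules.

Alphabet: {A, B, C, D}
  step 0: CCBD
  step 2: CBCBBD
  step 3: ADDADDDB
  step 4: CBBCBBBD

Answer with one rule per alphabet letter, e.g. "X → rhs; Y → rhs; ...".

A->C, B->D, C->AD, D->B

  step 3 ⇒ step 4: ADDADDDB ⇒ C·B·B·C·B·B·B·D
    A ↦ C
    B ↦ D
    D ↦ B
  step 2 ⇒ step 3: CBCBBD ⇒ AD·D·AD·D·D·B
    C ↦ AD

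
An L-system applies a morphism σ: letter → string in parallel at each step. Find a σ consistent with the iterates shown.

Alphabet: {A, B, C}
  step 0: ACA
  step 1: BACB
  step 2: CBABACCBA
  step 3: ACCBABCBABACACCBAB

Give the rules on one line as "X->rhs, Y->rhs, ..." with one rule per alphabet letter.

  step 2 ⇒ step 3: CBABACCBA ⇒ AC·CBA·B·CBA·B·AC·AC·CBA·B
    A ↦ B
    B ↦ CBA
    C ↦ AC

A->B, B->CBA, C->AC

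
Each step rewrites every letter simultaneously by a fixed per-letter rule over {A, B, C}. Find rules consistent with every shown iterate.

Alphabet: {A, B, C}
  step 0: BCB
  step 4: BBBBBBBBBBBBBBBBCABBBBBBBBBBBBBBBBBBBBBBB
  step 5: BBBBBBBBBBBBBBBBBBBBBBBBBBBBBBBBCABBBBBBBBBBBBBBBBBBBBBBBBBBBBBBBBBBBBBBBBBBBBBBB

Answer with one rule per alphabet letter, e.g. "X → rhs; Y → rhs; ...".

A->B, B->BB, C->CA

  step 4 ⇒ step 5: BBBBBBBBBBBBBBBBCABBBBBBBBBBBBBBBBBBBBBBB ⇒ BB·BB·BB·BB·BB·BB·BB·BB·BB·BB·BB·BB·BB·BB·BB·BB·CA·B·BB·BB·BB·BB·BB·BB·BB·BB·BB·BB·BB·BB·BB·BB·BB·BB·BB·BB·BB·BB·BB·BB·BB
    A ↦ B
    B ↦ BB
    C ↦ CA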